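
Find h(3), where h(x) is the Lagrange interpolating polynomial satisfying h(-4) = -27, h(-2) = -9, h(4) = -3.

1

Evaluate each Lagrange basis at x = 3:
L_0(3) = (5)·(-1)/[(-2)·(-8)] = -5/16
L_1(3) = (7)·(-1)/[(2)·(-6)] = 7/12
L_2(3) = (7)·(5)/[(8)·(6)] = 35/48
Sum: (-27)·(-5/16) + (-9)·(7/12) + (-3)·(35/48) = 1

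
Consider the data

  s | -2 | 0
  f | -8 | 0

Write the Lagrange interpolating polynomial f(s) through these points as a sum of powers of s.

Build the Lagrange basis polynomials:
L_0(s) = s / [-2] = -(1/2)s
L_1(s) = (s + 2) / [2] = (1/2)s + 1
f(s) = (-8)·L_0 + 0·L_1
  (-8)·L_0(s) = 4s
  0·L_1(s) = 0
Adding term by term: 4s

f(s) = 4s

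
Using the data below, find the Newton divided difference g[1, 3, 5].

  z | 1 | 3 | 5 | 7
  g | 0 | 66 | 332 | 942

25

g[1,3] = (66 - 0) / (3 - 1) = 33
g[3,5] = (332 - 66) / (5 - 3) = 133
g[1,3,5] = (133 - 33) / (5 - 1) = 25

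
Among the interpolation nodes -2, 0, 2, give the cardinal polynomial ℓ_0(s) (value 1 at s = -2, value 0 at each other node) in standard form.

ℓ_0(s) = (1/8)s^2 - (1/4)s

ℓ_0(s) = s(s - 2) / [(-2)·(-4)]
       = (s^2 - 2s) / (8)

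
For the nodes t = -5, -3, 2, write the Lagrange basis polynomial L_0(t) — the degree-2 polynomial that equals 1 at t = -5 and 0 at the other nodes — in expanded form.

L_0(t) = (t + 3)(t - 2) / [(-2)·(-7)]
       = (t^2 + t - 6) / (14)

L_0(t) = (1/14)t^2 + (1/14)t - 3/7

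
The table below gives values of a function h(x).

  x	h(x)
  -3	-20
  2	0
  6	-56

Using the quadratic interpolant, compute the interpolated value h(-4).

-36

Evaluate each Lagrange basis at x = -4:
L_0(-4) = (-6)·(-10)/[(-5)·(-9)] = 4/3
L_1(-4) = (-1)·(-10)/[(5)·(-4)] = -1/2
L_2(-4) = (-1)·(-6)/[(9)·(4)] = 1/6
Sum: (-20)·(4/3) + 0 + (-56)·(1/6) = -36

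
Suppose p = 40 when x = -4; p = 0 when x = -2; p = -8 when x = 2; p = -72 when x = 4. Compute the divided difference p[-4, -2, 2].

3

p[-4,-2] = (0 - 40) / (-2 - (-4)) = -20
p[-2,2] = (-8 - 0) / (2 - (-2)) = -2
p[-4,-2,2] = (-2 - (-20)) / (2 - (-4)) = 3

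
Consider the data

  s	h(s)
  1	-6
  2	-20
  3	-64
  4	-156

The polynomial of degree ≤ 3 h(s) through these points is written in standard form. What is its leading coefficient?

Build the Lagrange basis polynomials:
L_0(s) = (s - 2)(s - 3)(s - 4) / [-6] = -(1/6)s^3 + (3/2)s^2 - (13/3)s + 4
L_1(s) = (s - 1)(s - 3)(s - 4) / [2] = (1/2)s^3 - 4s^2 + (19/2)s - 6
L_2(s) = (s - 1)(s - 2)(s - 4) / [-2] = -(1/2)s^3 + (7/2)s^2 - 7s + 4
L_3(s) = (s - 1)(s - 2)(s - 3) / [6] = (1/6)s^3 - s^2 + (11/6)s - 1
h(s) = (-6)·L_0 + (-20)·L_1 + (-64)·L_2 + (-156)·L_3
Only the coefficient of s^3 is needed; take it from each L_i and combine:
(-6)·(-1/6) + (-20)·(1/2) + (-64)·(-1/2) + (-156)·(1/6) = -3

-3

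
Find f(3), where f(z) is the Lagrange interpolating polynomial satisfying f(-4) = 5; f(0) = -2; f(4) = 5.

31/16

Evaluate each Lagrange basis at z = 3:
L_0(3) = (3)·(-1)/[(-4)·(-8)] = -3/32
L_1(3) = (7)·(-1)/[(4)·(-4)] = 7/16
L_2(3) = (7)·(3)/[(8)·(4)] = 21/32
Sum: 5·(-3/32) + (-2)·(7/16) + 5·(21/32) = 31/16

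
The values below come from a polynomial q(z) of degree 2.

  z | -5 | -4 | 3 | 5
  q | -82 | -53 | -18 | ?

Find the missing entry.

The 3 known values determine q uniquely (degree ≤ 2).
L_0(5) = (9)·(2)/[(-1)·(-8)] = 9/4
L_1(5) = (10)·(2)/[(1)·(-7)] = -20/7
L_2(5) = (10)·(9)/[(8)·(7)] = 45/28
Sum: (-82)·(9/4) + (-53)·(-20/7) + (-18)·(45/28) = -62

-62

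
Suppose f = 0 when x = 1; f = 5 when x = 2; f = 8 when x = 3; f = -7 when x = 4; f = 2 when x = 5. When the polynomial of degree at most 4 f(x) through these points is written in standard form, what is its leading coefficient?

The leading coefficient equals the top divided difference f[1,2,3,4,5].
f[1,2] = (5 - 0) / (2 - 1) = 5
f[2,3] = (8 - 5) / (3 - 2) = 3
f[3,4] = (-7 - 8) / (4 - 3) = -15
f[4,5] = (2 - (-7)) / (5 - 4) = 9
f[1,2,3] = (3 - 5) / (3 - 1) = -1
f[2,3,4] = (-15 - 3) / (4 - 2) = -9
f[3,4,5] = (9 - (-15)) / (5 - 3) = 12
f[1,2,3,4] = (-9 - (-1)) / (4 - 1) = -8/3
f[2,3,4,5] = (12 - (-9)) / (5 - 2) = 7
f[1,2,3,4,5] = (7 - (-8/3)) / (5 - 1) = 29/12

29/12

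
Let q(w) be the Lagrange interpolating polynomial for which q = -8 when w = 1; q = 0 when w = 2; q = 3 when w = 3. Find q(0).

-21

L_0(0) = (-2)·(-3)/[(-1)·(-2)] = 3
L_1(0) = (-1)·(-3)/[(1)·(-1)] = -3
L_2(0) = (-1)·(-2)/[(2)·(1)] = 1
Sum: (-8)·(3) + 0 + 3·(1) = -21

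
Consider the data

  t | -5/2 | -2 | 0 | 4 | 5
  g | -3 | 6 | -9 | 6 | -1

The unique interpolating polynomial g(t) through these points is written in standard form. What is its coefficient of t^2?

Build the Lagrange basis polynomials:
L_0(t) = (t + 2)t(t - 4)(t - 5) / [975/16] = (16/975)t^4 - (112/975)t^3 + (32/975)t^2 + (128/195)t
L_1(t) = (t + 5/2)t(t - 4)(t - 5) / [-42] = -(1/42)t^4 + (13/84)t^3 + (5/84)t^2 - (25/21)t
L_2(t) = (t + 5/2)(t + 2)(t - 4)(t - 5) / [100] = (1/100)t^4 - (9/200)t^3 - (31/200)t^2 + (9/20)t + 1
L_3(t) = (t + 5/2)(t + 2)t(t - 5) / [-156] = -(1/156)t^4 + (1/312)t^3 + (35/312)t^2 + (25/156)t
L_4(t) = (t + 5/2)(t + 2)t(t - 4) / [525/2] = (2/525)t^4 + (1/525)t^3 - (26/525)t^2 - (8/105)t
g(t) = (-3)·L_0 + 6·L_1 + (-9)·L_2 + 6·L_3 + (-1)·L_4
Only the coefficient of t^2 is needed; take it from each L_i and combine:
(-3)·(32/975) + 6·(5/84) + (-9)·(-31/200) + 6·(35/312) + (-1)·(-26/525) = 3707/1560

3707/1560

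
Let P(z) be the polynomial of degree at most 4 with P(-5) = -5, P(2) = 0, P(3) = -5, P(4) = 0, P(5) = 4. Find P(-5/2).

64233/448

L_0(-5/2) = (-9/2)·(-11/2)·(-13/2)·(-15/2)/[(-7)·(-8)·(-9)·(-10)] = 429/1792
L_1(-5/2) = (5/2)·(-11/2)·(-13/2)·(-15/2)/[(7)·(-1)·(-2)·(-3)] = 3575/224
L_2(-5/2) = (5/2)·(-9/2)·(-13/2)·(-15/2)/[(8)·(1)·(-1)·(-2)] = -8775/256
L_3(-5/2) = (5/2)·(-9/2)·(-11/2)·(-15/2)/[(9)·(2)·(1)·(-1)] = 825/32
L_4(-5/2) = (5/2)·(-9/2)·(-11/2)·(-13/2)/[(10)·(3)·(2)·(1)] = -429/64
Sum: (-5)·(429/1792) + 0 + (-5)·(-8775/256) + 0 + 4·(-429/64) = 64233/448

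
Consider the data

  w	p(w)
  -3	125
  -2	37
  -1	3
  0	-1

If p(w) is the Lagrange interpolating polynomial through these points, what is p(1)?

L_0(1) = (3)·(2)·(1)/[(-1)·(-2)·(-3)] = -1
L_1(1) = (4)·(2)·(1)/[(1)·(-1)·(-2)] = 4
L_2(1) = (4)·(3)·(1)/[(2)·(1)·(-1)] = -6
L_3(1) = (4)·(3)·(2)/[(3)·(2)·(1)] = 4
Sum: 125·(-1) + 37·(4) + 3·(-6) + (-1)·(4) = 1

1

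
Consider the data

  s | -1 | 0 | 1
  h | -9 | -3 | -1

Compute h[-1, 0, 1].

-2

h[-1,0] = (-3 - (-9)) / (0 - (-1)) = 6
h[0,1] = (-1 - (-3)) / (1 - 0) = 2
h[-1,0,1] = (2 - 6) / (1 - (-1)) = -2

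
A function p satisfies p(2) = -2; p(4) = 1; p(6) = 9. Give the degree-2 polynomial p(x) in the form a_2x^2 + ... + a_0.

Build the Lagrange basis polynomials:
L_0(x) = (x - 4)(x - 6) / [8] = (1/8)x^2 - (5/4)x + 3
L_1(x) = (x - 2)(x - 6) / [-4] = -(1/4)x^2 + 2x - 3
L_2(x) = (x - 2)(x - 4) / [8] = (1/8)x^2 - (3/4)x + 1
p(x) = (-2)·L_0 + 1·L_1 + 9·L_2
  (-2)·L_0(x) = -(1/4)x^2 + (5/2)x - 6
  1·L_1(x) = -(1/4)x^2 + 2x - 3
  9·L_2(x) = (9/8)x^2 - (27/4)x + 9
Adding term by term: (5/8)x^2 - (9/4)x

p(x) = (5/8)x^2 - (9/4)x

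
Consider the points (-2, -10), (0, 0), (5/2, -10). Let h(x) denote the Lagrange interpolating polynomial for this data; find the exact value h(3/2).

Evaluate each Lagrange basis at x = 3/2:
L_0(3/2) = (3/2)·(-1)/[(-2)·(-9/2)] = -1/6
L_1(3/2) = (7/2)·(-1)/[(2)·(-5/2)] = 7/10
L_2(3/2) = (7/2)·(3/2)/[(9/2)·(5/2)] = 7/15
Sum: (-10)·(-1/6) + 0 + (-10)·(7/15) = -3

-3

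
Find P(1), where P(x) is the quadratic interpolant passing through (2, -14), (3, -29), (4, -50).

Evaluate each Lagrange basis at x = 1:
L_0(1) = (-2)·(-3)/[(-1)·(-2)] = 3
L_1(1) = (-1)·(-3)/[(1)·(-1)] = -3
L_2(1) = (-1)·(-2)/[(2)·(1)] = 1
Sum: (-14)·(3) + (-29)·(-3) + (-50)·(1) = -5

-5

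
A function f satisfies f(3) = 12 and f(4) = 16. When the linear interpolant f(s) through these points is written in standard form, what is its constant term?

L_0(s) = (s - 4) / [-1] = -s + 4
L_1(s) = (s - 3) / [1] = s - 3
f(s) = 12·L_0 + 16·L_1
Only the constant term is needed; take it from each L_i and combine:
12·(4) + 16·(-3) = 0

0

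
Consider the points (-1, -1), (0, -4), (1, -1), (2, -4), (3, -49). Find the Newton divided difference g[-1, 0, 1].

3

g[-1,0] = (-4 - (-1)) / (0 - (-1)) = -3
g[0,1] = (-1 - (-4)) / (1 - 0) = 3
g[-1,0,1] = (3 - (-3)) / (1 - (-1)) = 3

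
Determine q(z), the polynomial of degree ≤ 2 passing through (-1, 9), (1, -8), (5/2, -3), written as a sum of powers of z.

q(z) = (71/21)z^2 - (17/2)z - 121/42

Newton's divided differences:
q[-1,1] = (-8 - 9) / (1 - (-1)) = -17/2
q[1,5/2] = (-3 - (-8)) / (5/2 - 1) = 10/3
q[-1,1,5/2] = (10/3 - (-17/2)) / (5/2 - (-1)) = 71/21
q(z) = 9 + (-17/2)·(z + 1) + (71/21)·(z + 1)(z - 1)
Expanding: q(z) = (71/21)z^2 - (17/2)z - 121/42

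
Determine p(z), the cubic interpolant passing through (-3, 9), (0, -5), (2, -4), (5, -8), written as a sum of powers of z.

Build the Lagrange basis polynomials:
L_0(z) = z(z - 2)(z - 5) / [-120] = -(1/120)z^3 + (7/120)z^2 - (1/12)z
L_1(z) = (z + 3)(z - 2)(z - 5) / [30] = (1/30)z^3 - (2/15)z^2 - (11/30)z + 1
L_2(z) = (z + 3)z(z - 5) / [-30] = -(1/30)z^3 + (1/15)z^2 + (1/2)z
L_3(z) = (z + 3)z(z - 2) / [120] = (1/120)z^3 + (1/120)z^2 - (1/20)z
p(z) = 9·L_0 + (-5)·L_1 + (-4)·L_2 + (-8)·L_3
  9·L_0(z) = -(3/40)z^3 + (21/40)z^2 - (3/4)z
  (-5)·L_1(z) = -(1/6)z^3 + (2/3)z^2 + (11/6)z - 5
  (-4)·L_2(z) = (2/15)z^3 - (4/15)z^2 - 2z
  (-8)·L_3(z) = -(1/15)z^3 - (1/15)z^2 + (2/5)z
Adding term by term: -(7/40)z^3 + (103/120)z^2 - (31/60)z - 5

p(z) = -(7/40)z^3 + (103/120)z^2 - (31/60)z - 5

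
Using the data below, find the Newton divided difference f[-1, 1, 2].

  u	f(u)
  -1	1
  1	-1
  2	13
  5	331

f[-1,1] = (-1 - 1) / (1 - (-1)) = -1
f[1,2] = (13 - (-1)) / (2 - 1) = 14
f[-1,1,2] = (14 - (-1)) / (2 - (-1)) = 5

5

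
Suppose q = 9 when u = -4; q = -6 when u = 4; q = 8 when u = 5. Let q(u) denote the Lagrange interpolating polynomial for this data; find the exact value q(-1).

L_0(-1) = (-5)·(-6)/[(-8)·(-9)] = 5/12
L_1(-1) = (3)·(-6)/[(8)·(-1)] = 9/4
L_2(-1) = (3)·(-5)/[(9)·(1)] = -5/3
Sum: 9·(5/12) + (-6)·(9/4) + 8·(-5/3) = -277/12

-277/12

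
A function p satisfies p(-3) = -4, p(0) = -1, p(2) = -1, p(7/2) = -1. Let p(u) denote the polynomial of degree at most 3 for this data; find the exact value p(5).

-4/13

L_0(5) = (5)·(3)·(3/2)/[(-3)·(-5)·(-13/2)] = -3/13
L_1(5) = (8)·(3)·(3/2)/[(3)·(-2)·(-7/2)] = 12/7
L_2(5) = (8)·(5)·(3/2)/[(5)·(2)·(-3/2)] = -4
L_3(5) = (8)·(5)·(3)/[(13/2)·(7/2)·(3/2)] = 320/91
Sum: (-4)·(-3/13) + (-1)·(12/7) + (-1)·(-4) + (-1)·(320/91) = -4/13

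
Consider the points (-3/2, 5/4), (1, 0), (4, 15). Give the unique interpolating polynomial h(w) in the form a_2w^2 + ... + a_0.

h(w) = w^2 - 1

Build the Lagrange basis polynomials:
L_0(w) = (w - 1)(w - 4) / [55/4] = (4/55)w^2 - (4/11)w + 16/55
L_1(w) = (w + 3/2)(w - 4) / [-15/2] = -(2/15)w^2 + (1/3)w + 4/5
L_2(w) = (w + 3/2)(w - 1) / [33/2] = (2/33)w^2 + (1/33)w - 1/11
h(w) = (5/4)·L_0 + 0·L_1 + 15·L_2
  (5/4)·L_0(w) = (1/11)w^2 - (5/11)w + 4/11
  0·L_1(w) = 0
  15·L_2(w) = (10/11)w^2 + (5/11)w - 15/11
Adding term by term: w^2 - 1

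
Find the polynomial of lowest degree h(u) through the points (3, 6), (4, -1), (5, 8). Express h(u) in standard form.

Newton's divided differences:
h[3,4] = (-1 - 6) / (4 - 3) = -7
h[4,5] = (8 - (-1)) / (5 - 4) = 9
h[3,4,5] = (9 - (-7)) / (5 - 3) = 8
h(u) = 6 + (-7)·(u - 3) + 8·(u - 3)(u - 4)
Expanding: h(u) = 8u^2 - 63u + 123

h(u) = 8u^2 - 63u + 123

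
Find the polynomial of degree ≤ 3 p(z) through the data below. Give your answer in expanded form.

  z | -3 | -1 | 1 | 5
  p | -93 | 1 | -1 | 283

L_0(z) = (z + 1)(z - 1)(z - 5) / [-64] = -(1/64)z^3 + (5/64)z^2 + (1/64)z - 5/64
L_1(z) = (z + 3)(z - 1)(z - 5) / [24] = (1/24)z^3 - (1/8)z^2 - (13/24)z + 5/8
L_2(z) = (z + 3)(z + 1)(z - 5) / [-32] = -(1/32)z^3 + (1/32)z^2 + (17/32)z + 15/32
L_3(z) = (z + 3)(z + 1)(z - 1) / [192] = (1/192)z^3 + (1/64)z^2 - (1/192)z - 1/64
p(z) = (-93)·L_0 + 1·L_1 + (-1)·L_2 + 283·L_3
  (-93)·L_0(z) = (93/64)z^3 - (465/64)z^2 - (93/64)z + 465/64
  1·L_1(z) = (1/24)z^3 - (1/8)z^2 - (13/24)z + 5/8
  (-1)·L_2(z) = (1/32)z^3 - (1/32)z^2 - (17/32)z - 15/32
  283·L_3(z) = (283/192)z^3 + (283/64)z^2 - (283/192)z - 283/64
Adding term by term: 3z^3 - 3z^2 - 4z + 3

p(z) = 3z^3 - 3z^2 - 4z + 3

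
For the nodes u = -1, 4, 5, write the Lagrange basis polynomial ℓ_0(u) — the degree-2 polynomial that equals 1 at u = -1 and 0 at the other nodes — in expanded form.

ℓ_0(u) = (1/30)u^2 - (3/10)u + 2/3

ℓ_0(u) = (u - 4)(u - 5) / [(-5)·(-6)]
       = (u^2 - 9u + 20) / (30)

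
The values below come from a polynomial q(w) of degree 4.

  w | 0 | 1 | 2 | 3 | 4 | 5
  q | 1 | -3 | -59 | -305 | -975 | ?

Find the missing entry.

The 5 known values determine q uniquely (degree ≤ 4).
Evaluate each Lagrange basis at w = 5:
L_0(5) = (4)·(3)·(2)·(1)/[(-1)·(-2)·(-3)·(-4)] = 1
L_1(5) = (5)·(3)·(2)·(1)/[(1)·(-1)·(-2)·(-3)] = -5
L_2(5) = (5)·(4)·(2)·(1)/[(2)·(1)·(-1)·(-2)] = 10
L_3(5) = (5)·(4)·(3)·(1)/[(3)·(2)·(1)·(-1)] = -10
L_4(5) = (5)·(4)·(3)·(2)/[(4)·(3)·(2)·(1)] = 5
Sum: 1·(1) + (-3)·(-5) + (-59)·(10) + (-305)·(-10) + (-975)·(5) = -2399

-2399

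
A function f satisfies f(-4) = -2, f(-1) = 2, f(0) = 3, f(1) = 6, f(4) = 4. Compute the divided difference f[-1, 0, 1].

1

f[-1,0] = (3 - 2) / (0 - (-1)) = 1
f[0,1] = (6 - 3) / (1 - 0) = 3
f[-1,0,1] = (3 - 1) / (1 - (-1)) = 1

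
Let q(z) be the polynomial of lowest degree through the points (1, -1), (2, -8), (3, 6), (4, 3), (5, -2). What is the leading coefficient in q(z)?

The leading coefficient equals the top divided difference q[1,2,3,4,5].
q[1,2] = (-8 - (-1)) / (2 - 1) = -7
q[2,3] = (6 - (-8)) / (3 - 2) = 14
q[3,4] = (3 - 6) / (4 - 3) = -3
q[4,5] = (-2 - 3) / (5 - 4) = -5
q[1,2,3] = (14 - (-7)) / (3 - 1) = 21/2
q[2,3,4] = (-3 - 14) / (4 - 2) = -17/2
q[3,4,5] = (-5 - (-3)) / (5 - 3) = -1
q[1,2,3,4] = (-17/2 - 21/2) / (4 - 1) = -19/3
q[2,3,4,5] = (-1 - (-17/2)) / (5 - 2) = 5/2
q[1,2,3,4,5] = (5/2 - (-19/3)) / (5 - 1) = 53/24

53/24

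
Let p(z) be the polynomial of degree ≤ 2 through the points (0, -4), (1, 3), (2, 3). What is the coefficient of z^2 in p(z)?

-7/2

The leading coefficient equals the top divided difference p[0,1,2].
p[0,1] = (3 - (-4)) / (1 - 0) = 7
p[1,2] = (3 - 3) / (2 - 1) = 0
p[0,1,2] = (0 - 7) / (2 - 0) = -7/2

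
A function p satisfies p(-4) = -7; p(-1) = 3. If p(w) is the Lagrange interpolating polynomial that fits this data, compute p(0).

19/3

L_0(0) = (1)/[(-3)] = -1/3
L_1(0) = (4)/[(3)] = 4/3
Sum: (-7)·(-1/3) + 3·(4/3) = 19/3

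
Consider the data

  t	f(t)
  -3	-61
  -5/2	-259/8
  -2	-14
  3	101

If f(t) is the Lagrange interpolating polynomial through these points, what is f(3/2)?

133/8

Evaluate each Lagrange basis at t = 3/2:
L_0(3/2) = (4)·(7/2)·(-3/2)/[(-1/2)·(-1)·(-6)] = 7
L_1(3/2) = (9/2)·(7/2)·(-3/2)/[(1/2)·(-1/2)·(-11/2)] = -189/11
L_2(3/2) = (9/2)·(4)·(-3/2)/[(1)·(1/2)·(-5)] = 54/5
L_3(3/2) = (9/2)·(4)·(7/2)/[(6)·(11/2)·(5)] = 21/55
Sum: (-61)·(7) + (-259/8)·(-189/11) + (-14)·(54/5) + 101·(21/55) = 133/8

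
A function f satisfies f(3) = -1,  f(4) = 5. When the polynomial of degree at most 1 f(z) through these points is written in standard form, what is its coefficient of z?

Build the Lagrange basis polynomials:
L_0(z) = (z - 4) / [-1] = -z + 4
L_1(z) = (z - 3) / [1] = z - 3
f(z) = (-1)·L_0 + 5·L_1
Only the coefficient of z is needed; take it from each L_i and combine:
(-1)·(-1) + 5·(1) = 6

6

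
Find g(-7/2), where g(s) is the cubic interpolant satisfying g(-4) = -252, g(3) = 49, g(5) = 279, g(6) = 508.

Evaluate each Lagrange basis at s = -7/2:
L_0(-7/2) = (-13/2)·(-17/2)·(-19/2)/[(-7)·(-9)·(-10)] = 4199/5040
L_1(-7/2) = (1/2)·(-17/2)·(-19/2)/[(7)·(-2)·(-3)] = 323/336
L_2(-7/2) = (1/2)·(-13/2)·(-19/2)/[(9)·(2)·(-1)] = -247/144
L_3(-7/2) = (1/2)·(-13/2)·(-17/2)/[(10)·(3)·(1)] = 221/240
Sum: (-252)·(4199/5040) + 49·(323/336) + 279·(-247/144) + 508·(221/240) = -1389/8

-1389/8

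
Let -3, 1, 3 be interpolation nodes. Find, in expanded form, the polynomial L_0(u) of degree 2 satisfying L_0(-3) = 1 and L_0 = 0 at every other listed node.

L_0(u) = (1/24)u^2 - (1/6)u + 1/8

L_0(u) = (u - 1)(u - 3) / [(-4)·(-6)]
       = (u^2 - 4u + 3) / (24)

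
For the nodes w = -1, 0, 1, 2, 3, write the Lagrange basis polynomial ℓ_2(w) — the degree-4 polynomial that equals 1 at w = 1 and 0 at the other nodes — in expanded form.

ℓ_2(w) = (w + 1)w(w - 2)(w - 3) / [(2)·(1)·(-1)·(-2)]
       = (w^4 - 4w^3 + w^2 + 6w) / (4)

ℓ_2(w) = (1/4)w^4 - w^3 + (1/4)w^2 + (3/2)w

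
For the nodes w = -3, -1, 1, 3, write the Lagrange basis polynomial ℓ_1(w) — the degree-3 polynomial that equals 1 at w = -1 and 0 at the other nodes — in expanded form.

ℓ_1(w) = (w + 3)(w - 1)(w - 3) / [(2)·(-2)·(-4)]
       = (w^3 - w^2 - 9w + 9) / (16)

ℓ_1(w) = (1/16)w^3 - (1/16)w^2 - (9/16)w + 9/16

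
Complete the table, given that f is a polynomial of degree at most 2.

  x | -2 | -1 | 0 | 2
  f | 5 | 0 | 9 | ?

The 3 known values determine f uniquely (degree ≤ 2).
L_0(2) = (3)·(2)/[(-1)·(-2)] = 3
L_1(2) = (4)·(2)/[(1)·(-1)] = -8
L_2(2) = (4)·(3)/[(2)·(1)] = 6
Sum: 5·(3) + 0 + 9·(6) = 69

69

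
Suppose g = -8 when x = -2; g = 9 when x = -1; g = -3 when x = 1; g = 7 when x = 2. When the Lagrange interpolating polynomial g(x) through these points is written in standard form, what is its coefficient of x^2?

Build the Lagrange basis polynomials:
L_0(x) = (x + 1)(x - 1)(x - 2) / [-12] = -(1/12)x^3 + (1/6)x^2 + (1/12)x - 1/6
L_1(x) = (x + 2)(x - 1)(x - 2) / [6] = (1/6)x^3 - (1/6)x^2 - (2/3)x + 2/3
L_2(x) = (x + 2)(x + 1)(x - 2) / [-6] = -(1/6)x^3 - (1/6)x^2 + (2/3)x + 2/3
L_3(x) = (x + 2)(x + 1)(x - 1) / [12] = (1/12)x^3 + (1/6)x^2 - (1/12)x - 1/6
g(x) = (-8)·L_0 + 9·L_1 + (-3)·L_2 + 7·L_3
Only the coefficient of x^2 is needed; take it from each L_i and combine:
(-8)·(1/6) + 9·(-1/6) + (-3)·(-1/6) + 7·(1/6) = -7/6

-7/6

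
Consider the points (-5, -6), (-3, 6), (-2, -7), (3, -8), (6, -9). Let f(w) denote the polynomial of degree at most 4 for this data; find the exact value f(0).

Evaluate each Lagrange basis at w = 0:
L_0(0) = (3)·(2)·(-3)·(-6)/[(-2)·(-3)·(-8)·(-11)] = 9/44
L_1(0) = (5)·(2)·(-3)·(-6)/[(2)·(-1)·(-6)·(-9)] = -5/3
L_2(0) = (5)·(3)·(-3)·(-6)/[(3)·(1)·(-5)·(-8)] = 9/4
L_3(0) = (5)·(3)·(2)·(-6)/[(8)·(6)·(5)·(-3)] = 1/4
L_4(0) = (5)·(3)·(2)·(-3)/[(11)·(9)·(8)·(3)] = -5/132
Sum: (-6)·(9/44) + 6·(-5/3) + (-7)·(9/4) + (-8)·(1/4) + (-9)·(-5/132) = -315/11

-315/11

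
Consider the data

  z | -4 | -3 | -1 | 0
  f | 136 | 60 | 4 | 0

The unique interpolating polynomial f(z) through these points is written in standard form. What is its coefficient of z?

-2

Build the Lagrange basis polynomials:
L_0(z) = (z + 3)(z + 1)z / [-12] = -(1/12)z^3 - (1/3)z^2 - (1/4)z
L_1(z) = (z + 4)(z + 1)z / [6] = (1/6)z^3 + (5/6)z^2 + (2/3)z
L_2(z) = (z + 4)(z + 3)z / [-6] = -(1/6)z^3 - (7/6)z^2 - 2z
L_3(z) = (z + 4)(z + 3)(z + 1) / [12] = (1/12)z^3 + (2/3)z^2 + (19/12)z + 1
f(z) = 136·L_0 + 60·L_1 + 4·L_2 + 0·L_3
Only the coefficient of z is needed; take it from each L_i and combine:
136·(-1/4) + 60·(2/3) + 4·(-2) + 0·(19/12) = -2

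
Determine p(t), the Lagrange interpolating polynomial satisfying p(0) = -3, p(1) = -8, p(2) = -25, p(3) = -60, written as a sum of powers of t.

p(t) = -t^3 - 3t^2 - t - 3

L_0(t) = (t - 1)(t - 2)(t - 3) / [-6] = -(1/6)t^3 + t^2 - (11/6)t + 1
L_1(t) = t(t - 2)(t - 3) / [2] = (1/2)t^3 - (5/2)t^2 + 3t
L_2(t) = t(t - 1)(t - 3) / [-2] = -(1/2)t^3 + 2t^2 - (3/2)t
L_3(t) = t(t - 1)(t - 2) / [6] = (1/6)t^3 - (1/2)t^2 + (1/3)t
p(t) = (-3)·L_0 + (-8)·L_1 + (-25)·L_2 + (-60)·L_3
  (-3)·L_0(t) = (1/2)t^3 - 3t^2 + (11/2)t - 3
  (-8)·L_1(t) = -4t^3 + 20t^2 - 24t
  (-25)·L_2(t) = (25/2)t^3 - 50t^2 + (75/2)t
  (-60)·L_3(t) = -10t^3 + 30t^2 - 20t
Adding term by term: -t^3 - 3t^2 - t - 3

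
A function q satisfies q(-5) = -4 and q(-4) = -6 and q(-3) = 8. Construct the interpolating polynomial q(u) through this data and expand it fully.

Newton's divided differences:
q[-5,-4] = (-6 - (-4)) / (-4 - (-5)) = -2
q[-4,-3] = (8 - (-6)) / (-3 - (-4)) = 14
q[-5,-4,-3] = (14 - (-2)) / (-3 - (-5)) = 8
q(u) = -4 + (-2)·(u + 5) + 8·(u + 5)(u + 4)
Expanding: q(u) = 8u^2 + 70u + 146

q(u) = 8u^2 + 70u + 146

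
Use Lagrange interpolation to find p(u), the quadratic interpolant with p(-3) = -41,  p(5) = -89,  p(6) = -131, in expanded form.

p(u) = -4u^2 + 2u + 1

Build the Lagrange basis polynomials:
L_0(u) = (u - 5)(u - 6) / [72] = (1/72)u^2 - (11/72)u + 5/12
L_1(u) = (u + 3)(u - 6) / [-8] = -(1/8)u^2 + (3/8)u + 9/4
L_2(u) = (u + 3)(u - 5) / [9] = (1/9)u^2 - (2/9)u - 5/3
p(u) = (-41)·L_0 + (-89)·L_1 + (-131)·L_2
  (-41)·L_0(u) = -(41/72)u^2 + (451/72)u - 205/12
  (-89)·L_1(u) = (89/8)u^2 - (267/8)u - 801/4
  (-131)·L_2(u) = -(131/9)u^2 + (262/9)u + 655/3
Adding term by term: -4u^2 + 2u + 1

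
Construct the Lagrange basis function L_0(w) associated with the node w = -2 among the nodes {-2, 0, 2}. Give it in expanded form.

L_0(w) = w(w - 2) / [(-2)·(-4)]
       = (w^2 - 2w) / (8)

L_0(w) = (1/8)w^2 - (1/4)w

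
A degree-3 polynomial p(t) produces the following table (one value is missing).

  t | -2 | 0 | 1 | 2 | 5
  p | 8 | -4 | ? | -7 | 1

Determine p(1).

-13/2

The 4 known values determine p uniquely (degree ≤ 3).
Evaluate each Lagrange basis at t = 1:
L_0(1) = (1)·(-1)·(-4)/[(-2)·(-4)·(-7)] = -1/14
L_1(1) = (3)·(-1)·(-4)/[(2)·(-2)·(-5)] = 3/5
L_2(1) = (3)·(1)·(-4)/[(4)·(2)·(-3)] = 1/2
L_3(1) = (3)·(1)·(-1)/[(7)·(5)·(3)] = -1/35
Sum: 8·(-1/14) + (-4)·(3/5) + (-7)·(1/2) + 1·(-1/35) = -13/2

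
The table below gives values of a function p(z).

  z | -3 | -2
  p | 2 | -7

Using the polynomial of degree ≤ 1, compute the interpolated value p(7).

-88

L_0(7) = (9)/[(-1)] = -9
L_1(7) = (10)/[(1)] = 10
Sum: 2·(-9) + (-7)·(10) = -88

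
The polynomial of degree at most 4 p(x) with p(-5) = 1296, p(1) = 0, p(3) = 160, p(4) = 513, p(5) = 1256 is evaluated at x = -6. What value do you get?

Using Newton's divided-difference form:
p[-5,1] = (0 - 1296) / (1 - (-5)) = -216
p[1,3] = (160 - 0) / (3 - 1) = 80
p[3,4] = (513 - 160) / (4 - 3) = 353
p[4,5] = (1256 - 513) / (5 - 4) = 743
p[-5,1,3] = (80 - (-216)) / (3 - (-5)) = 37
p[1,3,4] = (353 - 80) / (4 - 1) = 91
p[3,4,5] = (743 - 353) / (5 - 3) = 195
p[-5,1,3,4] = (91 - 37) / (4 - (-5)) = 6
p[1,3,4,5] = (195 - 91) / (5 - 1) = 26
p[-5,1,3,4,5] = (26 - 6) / (5 - (-5)) = 2
p(-6) = 1296 + (-216)·(-1) + 37·(-1)·(-7) + 6·(-1)·(-7)·(-9) + 2·(-1)·(-7)·(-9)·(-10) = 2653

2653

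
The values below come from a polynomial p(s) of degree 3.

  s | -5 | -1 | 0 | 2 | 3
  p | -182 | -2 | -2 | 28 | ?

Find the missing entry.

82

The 4 known values determine p uniquely (degree ≤ 3).
L_0(3) = (4)·(3)·(1)/[(-4)·(-5)·(-7)] = -3/35
L_1(3) = (8)·(3)·(1)/[(4)·(-1)·(-3)] = 2
L_2(3) = (8)·(4)·(1)/[(5)·(1)·(-2)] = -16/5
L_3(3) = (8)·(4)·(3)/[(7)·(3)·(2)] = 16/7
Sum: (-182)·(-3/35) + (-2)·(2) + (-2)·(-16/5) + 28·(16/7) = 82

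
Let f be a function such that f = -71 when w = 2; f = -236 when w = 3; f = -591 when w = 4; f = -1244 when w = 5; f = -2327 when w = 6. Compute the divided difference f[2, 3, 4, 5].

-18

f[2,3] = (-236 - (-71)) / (3 - 2) = -165
f[3,4] = (-591 - (-236)) / (4 - 3) = -355
f[4,5] = (-1244 - (-591)) / (5 - 4) = -653
f[2,3,4] = (-355 - (-165)) / (4 - 2) = -95
f[3,4,5] = (-653 - (-355)) / (5 - 3) = -149
f[2,3,4,5] = (-149 - (-95)) / (5 - 2) = -18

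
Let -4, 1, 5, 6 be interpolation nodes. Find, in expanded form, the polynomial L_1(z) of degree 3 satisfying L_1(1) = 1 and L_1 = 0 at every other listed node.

L_1(z) = (z + 4)(z - 5)(z - 6) / [(5)·(-4)·(-5)]
       = (z^3 - 7z^2 - 14z + 120) / (100)

L_1(z) = (1/100)z^3 - (7/100)z^2 - (7/50)z + 6/5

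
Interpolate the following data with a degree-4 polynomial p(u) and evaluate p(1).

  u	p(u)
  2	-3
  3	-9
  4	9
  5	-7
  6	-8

192

Evaluate each Lagrange basis at u = 1:
L_0(1) = (-2)·(-3)·(-4)·(-5)/[(-1)·(-2)·(-3)·(-4)] = 5
L_1(1) = (-1)·(-3)·(-4)·(-5)/[(1)·(-1)·(-2)·(-3)] = -10
L_2(1) = (-1)·(-2)·(-4)·(-5)/[(2)·(1)·(-1)·(-2)] = 10
L_3(1) = (-1)·(-2)·(-3)·(-5)/[(3)·(2)·(1)·(-1)] = -5
L_4(1) = (-1)·(-2)·(-3)·(-4)/[(4)·(3)·(2)·(1)] = 1
Sum: (-3)·(5) + (-9)·(-10) + 9·(10) + (-7)·(-5) + (-8)·(1) = 192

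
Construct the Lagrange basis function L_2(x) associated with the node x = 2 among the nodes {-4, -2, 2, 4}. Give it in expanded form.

L_2(x) = (x + 4)(x + 2)(x - 4) / [(6)·(4)·(-2)]
       = (x^3 + 2x^2 - 16x - 32) / (-48)

L_2(x) = -(1/48)x^3 - (1/24)x^2 + (1/3)x + 2/3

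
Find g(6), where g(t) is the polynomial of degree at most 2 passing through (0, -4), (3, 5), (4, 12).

32

L_0(6) = (3)·(2)/[(-3)·(-4)] = 1/2
L_1(6) = (6)·(2)/[(3)·(-1)] = -4
L_2(6) = (6)·(3)/[(4)·(1)] = 9/2
Sum: (-4)·(1/2) + 5·(-4) + 12·(9/2) = 32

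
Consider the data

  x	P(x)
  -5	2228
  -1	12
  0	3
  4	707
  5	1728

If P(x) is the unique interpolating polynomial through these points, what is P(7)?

L_0(7) = (8)·(7)·(3)·(2)/[(-4)·(-5)·(-9)·(-10)] = 14/75
L_1(7) = (12)·(7)·(3)·(2)/[(4)·(-1)·(-5)·(-6)] = -21/5
L_2(7) = (12)·(8)·(3)·(2)/[(5)·(1)·(-4)·(-5)] = 144/25
L_3(7) = (12)·(8)·(7)·(2)/[(9)·(5)·(4)·(-1)] = -112/15
L_4(7) = (12)·(8)·(7)·(3)/[(10)·(6)·(5)·(1)] = 168/25
Sum: 2228·(14/75) + 12·(-21/5) + 3·(144/25) + 707·(-112/15) + 1728·(168/25) = 6716

6716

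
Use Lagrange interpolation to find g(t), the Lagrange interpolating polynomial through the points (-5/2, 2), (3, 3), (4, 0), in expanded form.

g(t) = -(70/143)t^2 + (61/143)t + 876/143

L_0(t) = (t - 3)(t - 4) / [143/4] = (4/143)t^2 - (28/143)t + 48/143
L_1(t) = (t + 5/2)(t - 4) / [-11/2] = -(2/11)t^2 + (3/11)t + 20/11
L_2(t) = (t + 5/2)(t - 3) / [13/2] = (2/13)t^2 - (1/13)t - 15/13
g(t) = 2·L_0 + 3·L_1 + 0·L_2
  2·L_0(t) = (8/143)t^2 - (56/143)t + 96/143
  3·L_1(t) = -(6/11)t^2 + (9/11)t + 60/11
  0·L_2(t) = 0
Adding term by term: -(70/143)t^2 + (61/143)t + 876/143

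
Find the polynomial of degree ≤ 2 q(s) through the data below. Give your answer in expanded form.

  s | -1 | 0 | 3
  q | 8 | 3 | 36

q(s) = 4s^2 - s + 3

Newton's divided differences:
q[-1,0] = (3 - 8) / (0 - (-1)) = -5
q[0,3] = (36 - 3) / (3 - 0) = 11
q[-1,0,3] = (11 - (-5)) / (3 - (-1)) = 4
q(s) = 8 + (-5)·(s + 1) + 4·(s + 1)s
Expanding: q(s) = 4s^2 - s + 3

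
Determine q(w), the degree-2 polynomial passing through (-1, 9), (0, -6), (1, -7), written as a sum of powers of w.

Build the Lagrange basis polynomials:
L_0(w) = w(w - 1) / [2] = (1/2)w^2 - (1/2)w
L_1(w) = (w + 1)(w - 1) / [-1] = -w^2 + 1
L_2(w) = (w + 1)w / [2] = (1/2)w^2 + (1/2)w
q(w) = 9·L_0 + (-6)·L_1 + (-7)·L_2
  9·L_0(w) = (9/2)w^2 - (9/2)w
  (-6)·L_1(w) = 6w^2 - 6
  (-7)·L_2(w) = -(7/2)w^2 - (7/2)w
Adding term by term: 7w^2 - 8w - 6

q(w) = 7w^2 - 8w - 6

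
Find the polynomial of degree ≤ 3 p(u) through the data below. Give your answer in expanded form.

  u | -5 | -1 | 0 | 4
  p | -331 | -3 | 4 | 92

L_0(u) = (u + 1)u(u - 4) / [-180] = -(1/180)u^3 + (1/60)u^2 + (1/45)u
L_1(u) = (u + 5)u(u - 4) / [20] = (1/20)u^3 + (1/20)u^2 - u
L_2(u) = (u + 5)(u + 1)(u - 4) / [-20] = -(1/20)u^3 - (1/10)u^2 + (19/20)u + 1
L_3(u) = (u + 5)(u + 1)u / [180] = (1/180)u^3 + (1/30)u^2 + (1/36)u
p(u) = (-331)·L_0 + (-3)·L_1 + 4·L_2 + 92·L_3
  (-331)·L_0(u) = (331/180)u^3 - (331/60)u^2 - (331/45)u
  (-3)·L_1(u) = -(3/20)u^3 - (3/20)u^2 + 3u
  4·L_2(u) = -(1/5)u^3 - (2/5)u^2 + (19/5)u + 4
  92·L_3(u) = (23/45)u^3 + (46/15)u^2 + (23/9)u
Adding term by term: 2u^3 - 3u^2 + 2u + 4

p(u) = 2u^3 - 3u^2 + 2u + 4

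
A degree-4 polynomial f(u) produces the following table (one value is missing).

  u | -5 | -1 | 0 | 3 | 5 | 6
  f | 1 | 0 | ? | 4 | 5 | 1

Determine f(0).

-73/224

The 5 known values determine f uniquely (degree ≤ 4).
Evaluate each Lagrange basis at u = 0:
L_0(0) = (1)·(-3)·(-5)·(-6)/[(-4)·(-8)·(-10)·(-11)] = -9/352
L_1(0) = (5)·(-3)·(-5)·(-6)/[(4)·(-4)·(-6)·(-7)] = 75/112
L_2(0) = (5)·(1)·(-5)·(-6)/[(8)·(4)·(-2)·(-3)] = 25/32
L_3(0) = (5)·(1)·(-3)·(-6)/[(10)·(6)·(2)·(-1)] = -3/4
L_4(0) = (5)·(1)·(-3)·(-5)/[(11)·(7)·(3)·(1)] = 25/77
Sum: 1·(-9/352) + 0 + 4·(25/32) + 5·(-3/4) + 1·(25/77) = -73/224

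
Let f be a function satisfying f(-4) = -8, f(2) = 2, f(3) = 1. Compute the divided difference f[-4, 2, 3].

f[-4,2] = (2 - (-8)) / (2 - (-4)) = 5/3
f[2,3] = (1 - 2) / (3 - 2) = -1
f[-4,2,3] = (-1 - 5/3) / (3 - (-4)) = -8/21

-8/21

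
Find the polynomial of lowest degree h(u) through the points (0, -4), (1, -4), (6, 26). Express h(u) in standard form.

h(u) = u^2 - u - 4

Newton's divided differences:
h[0,1] = (-4 - (-4)) / (1 - 0) = 0
h[1,6] = (26 - (-4)) / (6 - 1) = 6
h[0,1,6] = (6 - 0) / (6 - 0) = 1
h(u) = -4 + 1·u(u - 1)
Expanding: h(u) = u^2 - u - 4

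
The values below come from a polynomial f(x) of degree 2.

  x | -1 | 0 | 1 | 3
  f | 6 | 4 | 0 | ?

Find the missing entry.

The 3 known values determine f uniquely (degree ≤ 2).
L_0(3) = (3)·(2)/[(-1)·(-2)] = 3
L_1(3) = (4)·(2)/[(1)·(-1)] = -8
L_2(3) = (4)·(3)/[(2)·(1)] = 6
Sum: 6·(3) + 4·(-8) + 0 = -14

-14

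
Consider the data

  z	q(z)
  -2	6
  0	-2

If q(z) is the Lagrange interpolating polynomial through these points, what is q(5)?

L_0(5) = (5)/[(-2)] = -5/2
L_1(5) = (7)/[(2)] = 7/2
Sum: 6·(-5/2) + (-2)·(7/2) = -22

-22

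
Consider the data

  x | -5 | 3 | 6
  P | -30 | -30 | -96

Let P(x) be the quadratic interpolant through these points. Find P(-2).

Evaluate each Lagrange basis at x = -2:
L_0(-2) = (-5)·(-8)/[(-8)·(-11)] = 5/11
L_1(-2) = (3)·(-8)/[(8)·(-3)] = 1
L_2(-2) = (3)·(-5)/[(11)·(3)] = -5/11
Sum: (-30)·(5/11) + (-30)·(1) + (-96)·(-5/11) = 0

0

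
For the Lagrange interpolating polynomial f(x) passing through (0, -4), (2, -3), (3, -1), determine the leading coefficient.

The leading coefficient equals the top divided difference f[0,2,3].
f[0,2] = (-3 - (-4)) / (2 - 0) = 1/2
f[2,3] = (-1 - (-3)) / (3 - 2) = 2
f[0,2,3] = (2 - 1/2) / (3 - 0) = 1/2

1/2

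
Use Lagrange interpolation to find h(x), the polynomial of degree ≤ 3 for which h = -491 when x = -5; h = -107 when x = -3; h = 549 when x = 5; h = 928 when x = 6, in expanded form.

h(x) = 4x^3 + x^2 + 4x + 4

L_0(x) = (x + 3)(x - 5)(x - 6) / [-220] = -(1/220)x^3 + (2/55)x^2 + (3/220)x - 9/22
L_1(x) = (x + 5)(x - 5)(x - 6) / [144] = (1/144)x^3 - (1/24)x^2 - (25/144)x + 25/24
L_2(x) = (x + 5)(x + 3)(x - 6) / [-80] = -(1/80)x^3 - (1/40)x^2 + (33/80)x + 9/8
L_3(x) = (x + 5)(x + 3)(x - 5) / [99] = (1/99)x^3 + (1/33)x^2 - (25/99)x - 25/33
h(x) = (-491)·L_0 + (-107)·L_1 + 549·L_2 + 928·L_3
  (-491)·L_0(x) = (491/220)x^3 - (982/55)x^2 - (1473/220)x + 4419/22
  (-107)·L_1(x) = -(107/144)x^3 + (107/24)x^2 + (2675/144)x - 2675/24
  549·L_2(x) = -(549/80)x^3 - (549/40)x^2 + (18117/80)x + 4941/8
  928·L_3(x) = (928/99)x^3 + (928/33)x^2 - (23200/99)x - 23200/33
Adding term by term: 4x^3 + x^2 + 4x + 4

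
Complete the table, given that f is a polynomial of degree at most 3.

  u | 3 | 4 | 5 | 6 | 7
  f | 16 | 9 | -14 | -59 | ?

The 4 known values determine f uniquely (degree ≤ 3).
Evaluate each Lagrange basis at u = 7:
L_0(7) = (3)·(2)·(1)/[(-1)·(-2)·(-3)] = -1
L_1(7) = (4)·(2)·(1)/[(1)·(-1)·(-2)] = 4
L_2(7) = (4)·(3)·(1)/[(2)·(1)·(-1)] = -6
L_3(7) = (4)·(3)·(2)/[(3)·(2)·(1)] = 4
Sum: 16·(-1) + 9·(4) + (-14)·(-6) + (-59)·(4) = -132

-132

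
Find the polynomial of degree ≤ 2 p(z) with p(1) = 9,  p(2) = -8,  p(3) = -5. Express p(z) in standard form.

p(z) = 10z^2 - 47z + 46

Build the Lagrange basis polynomials:
L_0(z) = (z - 2)(z - 3) / [2] = (1/2)z^2 - (5/2)z + 3
L_1(z) = (z - 1)(z - 3) / [-1] = -z^2 + 4z - 3
L_2(z) = (z - 1)(z - 2) / [2] = (1/2)z^2 - (3/2)z + 1
p(z) = 9·L_0 + (-8)·L_1 + (-5)·L_2
  9·L_0(z) = (9/2)z^2 - (45/2)z + 27
  (-8)·L_1(z) = 8z^2 - 32z + 24
  (-5)·L_2(z) = -(5/2)z^2 + (15/2)z - 5
Adding term by term: 10z^2 - 47z + 46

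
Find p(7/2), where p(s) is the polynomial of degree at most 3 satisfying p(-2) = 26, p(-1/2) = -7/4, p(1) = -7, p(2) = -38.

-743/4

Evaluate each Lagrange basis at s = 7/2:
L_0(7/2) = (4)·(5/2)·(3/2)/[(-3/2)·(-3)·(-4)] = -5/6
L_1(7/2) = (11/2)·(5/2)·(3/2)/[(3/2)·(-3/2)·(-5/2)] = 11/3
L_2(7/2) = (11/2)·(4)·(3/2)/[(3)·(3/2)·(-1)] = -22/3
L_3(7/2) = (11/2)·(4)·(5/2)/[(4)·(5/2)·(1)] = 11/2
Sum: 26·(-5/6) + (-7/4)·(11/3) + (-7)·(-22/3) + (-38)·(11/2) = -743/4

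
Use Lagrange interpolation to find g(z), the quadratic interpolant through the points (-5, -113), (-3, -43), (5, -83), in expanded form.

g(z) = -4z^2 + 3z + 2

L_0(z) = (z + 3)(z - 5) / [20] = (1/20)z^2 - (1/10)z - 3/4
L_1(z) = (z + 5)(z - 5) / [-16] = -(1/16)z^2 + 25/16
L_2(z) = (z + 5)(z + 3) / [80] = (1/80)z^2 + (1/10)z + 3/16
g(z) = (-113)·L_0 + (-43)·L_1 + (-83)·L_2
  (-113)·L_0(z) = -(113/20)z^2 + (113/10)z + 339/4
  (-43)·L_1(z) = (43/16)z^2 - 1075/16
  (-83)·L_2(z) = -(83/80)z^2 - (83/10)z - 249/16
Adding term by term: -4z^2 + 3z + 2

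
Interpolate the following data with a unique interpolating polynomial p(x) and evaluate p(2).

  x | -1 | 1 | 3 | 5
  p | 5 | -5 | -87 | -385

Using Newton's divided-difference form:
p[-1,1] = (-5 - 5) / (1 - (-1)) = -5
p[1,3] = (-87 - (-5)) / (3 - 1) = -41
p[3,5] = (-385 - (-87)) / (5 - 3) = -149
p[-1,1,3] = (-41 - (-5)) / (3 - (-1)) = -9
p[1,3,5] = (-149 - (-41)) / (5 - 1) = -27
p[-1,1,3,5] = (-27 - (-9)) / (5 - (-1)) = -3
p(2) = 5 + (-5)·(3) + (-9)·(3)·(1) + (-3)·(3)·(1)·(-1) = -28

-28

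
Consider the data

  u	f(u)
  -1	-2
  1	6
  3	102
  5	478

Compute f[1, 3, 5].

35

f[1,3] = (102 - 6) / (3 - 1) = 48
f[3,5] = (478 - 102) / (5 - 3) = 188
f[1,3,5] = (188 - 48) / (5 - 1) = 35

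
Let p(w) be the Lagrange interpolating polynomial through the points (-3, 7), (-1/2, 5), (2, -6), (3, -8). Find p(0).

493/175

Evaluate each Lagrange basis at w = 0:
L_0(0) = (1/2)·(-2)·(-3)/[(-5/2)·(-5)·(-6)] = -1/25
L_1(0) = (3)·(-2)·(-3)/[(5/2)·(-5/2)·(-7/2)] = 144/175
L_2(0) = (3)·(1/2)·(-3)/[(5)·(5/2)·(-1)] = 9/25
L_3(0) = (3)·(1/2)·(-2)/[(6)·(7/2)·(1)] = -1/7
Sum: 7·(-1/25) + 5·(144/175) + (-6)·(9/25) + (-8)·(-1/7) = 493/175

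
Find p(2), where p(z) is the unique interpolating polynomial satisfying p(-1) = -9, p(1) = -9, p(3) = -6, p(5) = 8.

Using Newton's divided-difference form:
p[-1,1] = (-9 - (-9)) / (1 - (-1)) = 0
p[1,3] = (-6 - (-9)) / (3 - 1) = 3/2
p[3,5] = (8 - (-6)) / (5 - 3) = 7
p[-1,1,3] = (3/2 - 0) / (3 - (-1)) = 3/8
p[1,3,5] = (7 - 3/2) / (5 - 1) = 11/8
p[-1,1,3,5] = (11/8 - 3/8) / (5 - (-1)) = 1/6
p(2) = -9 + 0·(3) + (3/8)·(3)·(1) + (1/6)·(3)·(1)·(-1) = -67/8

-67/8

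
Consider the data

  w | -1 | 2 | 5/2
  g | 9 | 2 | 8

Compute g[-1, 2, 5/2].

g[-1,2] = (2 - 9) / (2 - (-1)) = -7/3
g[2,5/2] = (8 - 2) / (5/2 - 2) = 12
g[-1,2,5/2] = (12 - (-7/3)) / (5/2 - (-1)) = 86/21

86/21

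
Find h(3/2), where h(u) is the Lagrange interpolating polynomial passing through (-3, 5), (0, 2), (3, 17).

29/4

Evaluate each Lagrange basis at u = 3/2:
L_0(3/2) = (3/2)·(-3/2)/[(-3)·(-6)] = -1/8
L_1(3/2) = (9/2)·(-3/2)/[(3)·(-3)] = 3/4
L_2(3/2) = (9/2)·(3/2)/[(6)·(3)] = 3/8
Sum: 5·(-1/8) + 2·(3/4) + 17·(3/8) = 29/4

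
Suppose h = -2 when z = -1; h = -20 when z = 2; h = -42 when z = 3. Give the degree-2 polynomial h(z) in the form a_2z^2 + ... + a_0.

h(z) = -4z^2 - 2z

L_0(z) = (z - 2)(z - 3) / [12] = (1/12)z^2 - (5/12)z + 1/2
L_1(z) = (z + 1)(z - 3) / [-3] = -(1/3)z^2 + (2/3)z + 1
L_2(z) = (z + 1)(z - 2) / [4] = (1/4)z^2 - (1/4)z - 1/2
h(z) = (-2)·L_0 + (-20)·L_1 + (-42)·L_2
  (-2)·L_0(z) = -(1/6)z^2 + (5/6)z - 1
  (-20)·L_1(z) = (20/3)z^2 - (40/3)z - 20
  (-42)·L_2(z) = -(21/2)z^2 + (21/2)z + 21
Adding term by term: -4z^2 - 2z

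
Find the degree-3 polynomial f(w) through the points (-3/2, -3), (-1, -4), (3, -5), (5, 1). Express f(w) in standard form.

f(w) = (11/468)w^3 + (353/936)w^2 - (547/468)w - 1723/312

Build the Lagrange basis polynomials:
L_0(w) = (w + 1)(w - 3)(w - 5) / [-117/8] = -(8/117)w^3 + (56/117)w^2 - (56/117)w - 40/39
L_1(w) = (w + 3/2)(w - 3)(w - 5) / [12] = (1/12)w^3 - (13/24)w^2 + (1/4)w + 15/8
L_2(w) = (w + 3/2)(w + 1)(w - 5) / [-36] = -(1/36)w^3 + (5/72)w^2 + (11/36)w + 5/24
L_3(w) = (w + 3/2)(w + 1)(w - 3) / [78] = (1/78)w^3 - (1/156)w^2 - (1/13)w - 3/52
f(w) = (-3)·L_0 + (-4)·L_1 + (-5)·L_2 + 1·L_3
  (-3)·L_0(w) = (8/39)w^3 - (56/39)w^2 + (56/39)w + 40/13
  (-4)·L_1(w) = -(1/3)w^3 + (13/6)w^2 - w - 15/2
  (-5)·L_2(w) = (5/36)w^3 - (25/72)w^2 - (55/36)w - 25/24
  1·L_3(w) = (1/78)w^3 - (1/156)w^2 - (1/13)w - 3/52
Adding term by term: (11/468)w^3 + (353/936)w^2 - (547/468)w - 1723/312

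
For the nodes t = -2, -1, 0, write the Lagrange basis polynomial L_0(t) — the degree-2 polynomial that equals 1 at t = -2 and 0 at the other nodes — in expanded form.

L_0(t) = (1/2)t^2 + (1/2)t

L_0(t) = (t + 1)t / [(-1)·(-2)]
       = (t^2 + t) / (2)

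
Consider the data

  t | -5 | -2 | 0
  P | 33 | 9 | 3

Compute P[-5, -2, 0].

P[-5,-2] = (9 - 33) / (-2 - (-5)) = -8
P[-2,0] = (3 - 9) / (0 - (-2)) = -3
P[-5,-2,0] = (-3 - (-8)) / (0 - (-5)) = 1

1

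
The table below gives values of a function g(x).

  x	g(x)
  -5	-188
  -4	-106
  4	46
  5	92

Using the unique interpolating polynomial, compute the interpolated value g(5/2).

101/8

Using Newton's divided-difference form:
g[-5,-4] = (-106 - (-188)) / (-4 - (-5)) = 82
g[-4,4] = (46 - (-106)) / (4 - (-4)) = 19
g[4,5] = (92 - 46) / (5 - 4) = 46
g[-5,-4,4] = (19 - 82) / (4 - (-5)) = -7
g[-4,4,5] = (46 - 19) / (5 - (-4)) = 3
g[-5,-4,4,5] = (3 - (-7)) / (5 - (-5)) = 1
g(5/2) = -188 + 82·(15/2) + (-7)·(15/2)·(13/2) + 1·(15/2)·(13/2)·(-3/2) = 101/8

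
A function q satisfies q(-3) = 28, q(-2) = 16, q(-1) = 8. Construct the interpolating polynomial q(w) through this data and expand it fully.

Build the Lagrange basis polynomials:
L_0(w) = (w + 2)(w + 1) / [2] = (1/2)w^2 + (3/2)w + 1
L_1(w) = (w + 3)(w + 1) / [-1] = -w^2 - 4w - 3
L_2(w) = (w + 3)(w + 2) / [2] = (1/2)w^2 + (5/2)w + 3
q(w) = 28·L_0 + 16·L_1 + 8·L_2
  28·L_0(w) = 14w^2 + 42w + 28
  16·L_1(w) = -16w^2 - 64w - 48
  8·L_2(w) = 4w^2 + 20w + 24
Adding term by term: 2w^2 - 2w + 4

q(w) = 2w^2 - 2w + 4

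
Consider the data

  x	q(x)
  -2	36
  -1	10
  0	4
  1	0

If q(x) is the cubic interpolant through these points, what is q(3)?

L_0(3) = (4)·(3)·(2)/[(-1)·(-2)·(-3)] = -4
L_1(3) = (5)·(3)·(2)/[(1)·(-1)·(-2)] = 15
L_2(3) = (5)·(4)·(2)/[(2)·(1)·(-1)] = -20
L_3(3) = (5)·(4)·(3)/[(3)·(2)·(1)] = 10
Sum: 36·(-4) + 10·(15) + 4·(-20) + 0 = -74

-74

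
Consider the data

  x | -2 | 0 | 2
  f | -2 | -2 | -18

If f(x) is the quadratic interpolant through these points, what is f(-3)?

Evaluate each Lagrange basis at x = -3:
L_0(-3) = (-3)·(-5)/[(-2)·(-4)] = 15/8
L_1(-3) = (-1)·(-5)/[(2)·(-2)] = -5/4
L_2(-3) = (-1)·(-3)/[(4)·(2)] = 3/8
Sum: (-2)·(15/8) + (-2)·(-5/4) + (-18)·(3/8) = -8

-8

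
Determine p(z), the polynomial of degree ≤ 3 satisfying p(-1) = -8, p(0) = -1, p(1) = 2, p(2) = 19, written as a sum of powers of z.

p(z) = 3z^3 - 2z^2 + 2z - 1

Build the Lagrange basis polynomials:
L_0(z) = z(z - 1)(z - 2) / [-6] = -(1/6)z^3 + (1/2)z^2 - (1/3)z
L_1(z) = (z + 1)(z - 1)(z - 2) / [2] = (1/2)z^3 - z^2 - (1/2)z + 1
L_2(z) = (z + 1)z(z - 2) / [-2] = -(1/2)z^3 + (1/2)z^2 + z
L_3(z) = (z + 1)z(z - 1) / [6] = (1/6)z^3 - (1/6)z
p(z) = (-8)·L_0 + (-1)·L_1 + 2·L_2 + 19·L_3
  (-8)·L_0(z) = (4/3)z^3 - 4z^2 + (8/3)z
  (-1)·L_1(z) = -(1/2)z^3 + z^2 + (1/2)z - 1
  2·L_2(z) = -z^3 + z^2 + 2z
  19·L_3(z) = (19/6)z^3 - (19/6)z
Adding term by term: 3z^3 - 2z^2 + 2z - 1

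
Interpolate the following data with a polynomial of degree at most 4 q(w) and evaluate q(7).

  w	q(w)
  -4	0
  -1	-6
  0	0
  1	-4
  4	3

Using Newton's divided-difference form:
q[-4,-1] = (-6 - 0) / (-1 - (-4)) = -2
q[-1,0] = (0 - (-6)) / (0 - (-1)) = 6
q[0,1] = (-4 - 0) / (1 - 0) = -4
q[1,4] = (3 - (-4)) / (4 - 1) = 7/3
q[-4,-1,0] = (6 - (-2)) / (0 - (-4)) = 2
q[-1,0,1] = (-4 - 6) / (1 - (-1)) = -5
q[0,1,4] = (7/3 - (-4)) / (4 - 0) = 19/12
q[-4,-1,0,1] = (-5 - 2) / (1 - (-4)) = -7/5
q[-1,0,1,4] = (19/12 - (-5)) / (4 - (-1)) = 79/60
q[-4,-1,0,1,4] = (79/60 - (-7/5)) / (4 - (-4)) = 163/480
q(7) = 0 + (-2)·(11) + 2·(11)·(8) + (-7/5)·(11)·(8)·(7) + (163/480)·(11)·(8)·(7)·(6) = 5467/10

5467/10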